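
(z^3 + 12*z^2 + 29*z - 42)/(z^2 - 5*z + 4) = (z^2 + 13*z + 42)/(z - 4)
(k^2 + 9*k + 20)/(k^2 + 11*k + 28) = (k + 5)/(k + 7)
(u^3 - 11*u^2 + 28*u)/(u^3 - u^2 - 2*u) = (-u^2 + 11*u - 28)/(-u^2 + u + 2)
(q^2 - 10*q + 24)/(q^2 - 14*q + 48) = (q - 4)/(q - 8)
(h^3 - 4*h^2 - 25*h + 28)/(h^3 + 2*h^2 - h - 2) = (h^2 - 3*h - 28)/(h^2 + 3*h + 2)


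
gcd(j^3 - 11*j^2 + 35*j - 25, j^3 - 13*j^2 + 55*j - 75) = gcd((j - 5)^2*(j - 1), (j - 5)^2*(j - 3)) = j^2 - 10*j + 25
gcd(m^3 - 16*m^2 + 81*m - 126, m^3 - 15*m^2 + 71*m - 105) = m^2 - 10*m + 21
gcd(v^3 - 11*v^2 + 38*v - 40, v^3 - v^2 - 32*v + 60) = v^2 - 7*v + 10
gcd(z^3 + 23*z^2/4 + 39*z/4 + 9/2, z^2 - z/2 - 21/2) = z + 3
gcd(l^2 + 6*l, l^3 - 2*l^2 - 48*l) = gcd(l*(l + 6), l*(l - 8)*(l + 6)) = l^2 + 6*l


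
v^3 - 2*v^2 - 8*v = v*(v - 4)*(v + 2)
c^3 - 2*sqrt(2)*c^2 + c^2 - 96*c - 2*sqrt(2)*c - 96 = (c + 1)*(c - 8*sqrt(2))*(c + 6*sqrt(2))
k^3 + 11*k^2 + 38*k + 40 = (k + 2)*(k + 4)*(k + 5)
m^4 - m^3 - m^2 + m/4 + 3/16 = (m - 3/2)*(m - 1/2)*(m + 1/2)^2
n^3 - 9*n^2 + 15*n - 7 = (n - 7)*(n - 1)^2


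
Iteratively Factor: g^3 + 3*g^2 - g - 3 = (g - 1)*(g^2 + 4*g + 3) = (g - 1)*(g + 3)*(g + 1)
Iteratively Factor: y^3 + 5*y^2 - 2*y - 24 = (y + 3)*(y^2 + 2*y - 8) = (y - 2)*(y + 3)*(y + 4)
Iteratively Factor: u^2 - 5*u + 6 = (u - 3)*(u - 2)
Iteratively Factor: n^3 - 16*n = (n - 4)*(n^2 + 4*n) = (n - 4)*(n + 4)*(n)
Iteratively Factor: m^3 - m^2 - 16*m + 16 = (m - 4)*(m^2 + 3*m - 4) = (m - 4)*(m + 4)*(m - 1)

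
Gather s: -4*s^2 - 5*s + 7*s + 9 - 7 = -4*s^2 + 2*s + 2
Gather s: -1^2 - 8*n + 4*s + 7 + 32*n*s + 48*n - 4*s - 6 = 32*n*s + 40*n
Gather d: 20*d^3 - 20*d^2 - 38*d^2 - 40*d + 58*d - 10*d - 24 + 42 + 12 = 20*d^3 - 58*d^2 + 8*d + 30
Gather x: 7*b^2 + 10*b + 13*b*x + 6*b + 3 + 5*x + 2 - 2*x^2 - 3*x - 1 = 7*b^2 + 16*b - 2*x^2 + x*(13*b + 2) + 4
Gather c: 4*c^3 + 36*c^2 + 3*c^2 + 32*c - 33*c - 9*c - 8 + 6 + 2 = 4*c^3 + 39*c^2 - 10*c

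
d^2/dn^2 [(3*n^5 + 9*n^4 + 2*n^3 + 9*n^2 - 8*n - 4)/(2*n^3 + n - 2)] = 2*(12*n^9 + 18*n^7 - 6*n^6 + 18*n^5 - 165*n^4 + 246*n^3 - 12*n^2 - 24*n + 16)/(8*n^9 + 12*n^7 - 24*n^6 + 6*n^5 - 24*n^4 + 25*n^3 - 6*n^2 + 12*n - 8)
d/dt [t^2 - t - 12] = 2*t - 1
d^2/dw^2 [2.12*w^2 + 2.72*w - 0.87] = 4.24000000000000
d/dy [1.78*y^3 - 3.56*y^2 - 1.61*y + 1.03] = 5.34*y^2 - 7.12*y - 1.61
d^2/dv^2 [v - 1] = 0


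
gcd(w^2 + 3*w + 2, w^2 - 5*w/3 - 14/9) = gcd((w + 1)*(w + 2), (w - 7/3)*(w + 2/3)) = 1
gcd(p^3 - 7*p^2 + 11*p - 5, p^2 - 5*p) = p - 5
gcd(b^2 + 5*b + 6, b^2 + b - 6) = b + 3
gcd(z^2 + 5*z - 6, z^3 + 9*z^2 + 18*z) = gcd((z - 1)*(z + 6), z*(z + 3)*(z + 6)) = z + 6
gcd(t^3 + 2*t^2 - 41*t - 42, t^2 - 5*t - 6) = t^2 - 5*t - 6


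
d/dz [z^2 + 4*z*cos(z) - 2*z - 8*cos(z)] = -4*z*sin(z) + 2*z + 8*sin(z) + 4*cos(z) - 2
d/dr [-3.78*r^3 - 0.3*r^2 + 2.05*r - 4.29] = -11.34*r^2 - 0.6*r + 2.05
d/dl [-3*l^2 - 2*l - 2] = -6*l - 2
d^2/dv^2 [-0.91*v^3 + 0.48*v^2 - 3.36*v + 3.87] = 0.96 - 5.46*v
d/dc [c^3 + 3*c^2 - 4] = 3*c*(c + 2)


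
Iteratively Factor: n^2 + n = (n + 1)*(n)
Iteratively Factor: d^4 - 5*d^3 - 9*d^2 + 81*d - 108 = (d - 3)*(d^3 - 2*d^2 - 15*d + 36) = (d - 3)^2*(d^2 + d - 12) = (d - 3)^3*(d + 4)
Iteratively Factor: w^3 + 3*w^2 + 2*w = (w + 2)*(w^2 + w) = w*(w + 2)*(w + 1)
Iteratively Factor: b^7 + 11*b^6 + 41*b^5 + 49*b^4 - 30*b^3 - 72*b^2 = (b - 1)*(b^6 + 12*b^5 + 53*b^4 + 102*b^3 + 72*b^2) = (b - 1)*(b + 3)*(b^5 + 9*b^4 + 26*b^3 + 24*b^2) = (b - 1)*(b + 3)^2*(b^4 + 6*b^3 + 8*b^2) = (b - 1)*(b + 2)*(b + 3)^2*(b^3 + 4*b^2) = b*(b - 1)*(b + 2)*(b + 3)^2*(b^2 + 4*b) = b*(b - 1)*(b + 2)*(b + 3)^2*(b + 4)*(b)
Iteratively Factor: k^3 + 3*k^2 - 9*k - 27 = (k + 3)*(k^2 - 9) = (k - 3)*(k + 3)*(k + 3)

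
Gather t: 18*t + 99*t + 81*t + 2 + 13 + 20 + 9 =198*t + 44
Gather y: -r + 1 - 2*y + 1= -r - 2*y + 2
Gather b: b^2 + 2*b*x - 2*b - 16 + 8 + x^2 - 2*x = b^2 + b*(2*x - 2) + x^2 - 2*x - 8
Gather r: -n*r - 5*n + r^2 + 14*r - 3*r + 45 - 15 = -5*n + r^2 + r*(11 - n) + 30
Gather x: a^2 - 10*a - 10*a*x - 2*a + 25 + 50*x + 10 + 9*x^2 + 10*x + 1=a^2 - 12*a + 9*x^2 + x*(60 - 10*a) + 36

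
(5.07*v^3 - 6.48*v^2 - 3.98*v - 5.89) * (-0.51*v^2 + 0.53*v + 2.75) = -2.5857*v^5 + 5.9919*v^4 + 12.5379*v^3 - 16.9255*v^2 - 14.0667*v - 16.1975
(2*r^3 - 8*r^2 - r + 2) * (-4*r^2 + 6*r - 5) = -8*r^5 + 44*r^4 - 54*r^3 + 26*r^2 + 17*r - 10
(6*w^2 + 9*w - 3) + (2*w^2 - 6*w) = 8*w^2 + 3*w - 3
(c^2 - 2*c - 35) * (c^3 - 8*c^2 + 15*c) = c^5 - 10*c^4 - 4*c^3 + 250*c^2 - 525*c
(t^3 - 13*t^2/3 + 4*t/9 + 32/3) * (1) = t^3 - 13*t^2/3 + 4*t/9 + 32/3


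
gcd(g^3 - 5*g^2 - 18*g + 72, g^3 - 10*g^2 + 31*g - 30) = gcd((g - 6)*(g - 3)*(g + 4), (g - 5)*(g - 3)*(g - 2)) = g - 3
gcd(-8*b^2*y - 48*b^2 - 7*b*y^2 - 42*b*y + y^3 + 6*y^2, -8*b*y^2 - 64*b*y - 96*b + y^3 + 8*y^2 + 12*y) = -8*b*y - 48*b + y^2 + 6*y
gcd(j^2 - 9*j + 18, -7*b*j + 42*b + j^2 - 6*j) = j - 6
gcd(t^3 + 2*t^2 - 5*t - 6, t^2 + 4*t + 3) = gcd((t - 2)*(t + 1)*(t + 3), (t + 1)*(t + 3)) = t^2 + 4*t + 3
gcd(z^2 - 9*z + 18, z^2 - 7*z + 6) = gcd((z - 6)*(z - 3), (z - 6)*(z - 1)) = z - 6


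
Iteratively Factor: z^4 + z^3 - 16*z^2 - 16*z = (z - 4)*(z^3 + 5*z^2 + 4*z) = (z - 4)*(z + 1)*(z^2 + 4*z) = z*(z - 4)*(z + 1)*(z + 4)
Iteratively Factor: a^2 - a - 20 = (a + 4)*(a - 5)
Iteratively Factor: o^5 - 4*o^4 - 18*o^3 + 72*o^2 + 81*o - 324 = (o + 3)*(o^4 - 7*o^3 + 3*o^2 + 63*o - 108) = (o - 3)*(o + 3)*(o^3 - 4*o^2 - 9*o + 36) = (o - 4)*(o - 3)*(o + 3)*(o^2 - 9) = (o - 4)*(o - 3)*(o + 3)^2*(o - 3)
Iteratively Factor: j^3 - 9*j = (j + 3)*(j^2 - 3*j) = j*(j + 3)*(j - 3)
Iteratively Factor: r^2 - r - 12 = (r + 3)*(r - 4)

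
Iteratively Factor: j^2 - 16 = (j + 4)*(j - 4)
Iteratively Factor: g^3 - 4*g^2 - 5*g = (g)*(g^2 - 4*g - 5) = g*(g - 5)*(g + 1)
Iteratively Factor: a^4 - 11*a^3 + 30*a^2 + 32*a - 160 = (a - 4)*(a^3 - 7*a^2 + 2*a + 40) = (a - 4)*(a + 2)*(a^2 - 9*a + 20) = (a - 4)^2*(a + 2)*(a - 5)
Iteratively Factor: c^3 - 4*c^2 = (c)*(c^2 - 4*c) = c^2*(c - 4)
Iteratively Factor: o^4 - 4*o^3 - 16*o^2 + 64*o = (o - 4)*(o^3 - 16*o) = (o - 4)*(o + 4)*(o^2 - 4*o) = o*(o - 4)*(o + 4)*(o - 4)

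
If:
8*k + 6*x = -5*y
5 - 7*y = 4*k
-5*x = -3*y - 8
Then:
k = -551/108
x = 34/9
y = 98/27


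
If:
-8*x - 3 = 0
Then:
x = -3/8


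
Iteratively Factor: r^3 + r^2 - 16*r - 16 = (r + 4)*(r^2 - 3*r - 4) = (r + 1)*(r + 4)*(r - 4)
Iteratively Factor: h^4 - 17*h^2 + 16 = (h + 1)*(h^3 - h^2 - 16*h + 16) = (h - 1)*(h + 1)*(h^2 - 16) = (h - 1)*(h + 1)*(h + 4)*(h - 4)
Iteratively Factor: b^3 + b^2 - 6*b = (b - 2)*(b^2 + 3*b) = (b - 2)*(b + 3)*(b)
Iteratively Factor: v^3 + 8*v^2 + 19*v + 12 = (v + 4)*(v^2 + 4*v + 3) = (v + 3)*(v + 4)*(v + 1)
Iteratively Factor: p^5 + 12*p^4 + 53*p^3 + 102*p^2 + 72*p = (p + 3)*(p^4 + 9*p^3 + 26*p^2 + 24*p) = p*(p + 3)*(p^3 + 9*p^2 + 26*p + 24) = p*(p + 2)*(p + 3)*(p^2 + 7*p + 12) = p*(p + 2)*(p + 3)*(p + 4)*(p + 3)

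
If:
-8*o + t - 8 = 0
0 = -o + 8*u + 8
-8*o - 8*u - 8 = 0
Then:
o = 0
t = 8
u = -1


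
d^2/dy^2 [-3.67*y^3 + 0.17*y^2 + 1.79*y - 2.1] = 0.34 - 22.02*y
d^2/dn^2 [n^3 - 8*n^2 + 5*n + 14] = 6*n - 16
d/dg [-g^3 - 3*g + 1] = -3*g^2 - 3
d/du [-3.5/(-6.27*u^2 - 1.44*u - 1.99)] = (-43.89*u - 5.04)/(6.27*u^2 + 1.44*u + 1.99)^2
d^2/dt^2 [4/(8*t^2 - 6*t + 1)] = 32*(-16*t^2 + 12*t + (8*t - 3)^2 - 2)/(8*t^2 - 6*t + 1)^3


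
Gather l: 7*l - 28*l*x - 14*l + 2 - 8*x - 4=l*(-28*x - 7) - 8*x - 2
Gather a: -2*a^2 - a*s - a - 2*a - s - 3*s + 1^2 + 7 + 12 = -2*a^2 + a*(-s - 3) - 4*s + 20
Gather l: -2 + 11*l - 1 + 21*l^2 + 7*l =21*l^2 + 18*l - 3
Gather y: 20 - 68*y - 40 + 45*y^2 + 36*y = 45*y^2 - 32*y - 20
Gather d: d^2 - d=d^2 - d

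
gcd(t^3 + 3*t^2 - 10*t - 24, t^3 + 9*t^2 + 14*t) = t + 2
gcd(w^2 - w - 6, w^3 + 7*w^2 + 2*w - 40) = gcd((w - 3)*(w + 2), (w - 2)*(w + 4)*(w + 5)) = 1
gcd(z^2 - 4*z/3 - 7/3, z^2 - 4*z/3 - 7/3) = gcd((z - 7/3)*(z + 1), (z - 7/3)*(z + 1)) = z^2 - 4*z/3 - 7/3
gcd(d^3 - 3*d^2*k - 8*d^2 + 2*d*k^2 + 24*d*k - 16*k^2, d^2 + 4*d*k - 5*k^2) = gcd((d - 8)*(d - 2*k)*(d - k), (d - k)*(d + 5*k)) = d - k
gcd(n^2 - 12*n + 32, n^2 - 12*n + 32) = n^2 - 12*n + 32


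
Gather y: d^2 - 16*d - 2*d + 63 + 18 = d^2 - 18*d + 81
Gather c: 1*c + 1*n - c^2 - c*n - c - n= -c^2 - c*n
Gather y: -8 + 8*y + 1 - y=7*y - 7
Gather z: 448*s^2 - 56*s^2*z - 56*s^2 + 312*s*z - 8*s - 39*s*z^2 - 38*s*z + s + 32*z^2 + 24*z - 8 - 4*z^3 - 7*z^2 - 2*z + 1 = 392*s^2 - 7*s - 4*z^3 + z^2*(25 - 39*s) + z*(-56*s^2 + 274*s + 22) - 7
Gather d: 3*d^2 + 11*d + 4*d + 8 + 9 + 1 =3*d^2 + 15*d + 18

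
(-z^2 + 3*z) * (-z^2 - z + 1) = z^4 - 2*z^3 - 4*z^2 + 3*z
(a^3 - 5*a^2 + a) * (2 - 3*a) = -3*a^4 + 17*a^3 - 13*a^2 + 2*a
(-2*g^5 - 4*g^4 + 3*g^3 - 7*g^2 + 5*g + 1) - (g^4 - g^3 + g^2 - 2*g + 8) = -2*g^5 - 5*g^4 + 4*g^3 - 8*g^2 + 7*g - 7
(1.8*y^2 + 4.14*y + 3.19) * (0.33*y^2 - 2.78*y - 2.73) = 0.594*y^4 - 3.6378*y^3 - 15.3705*y^2 - 20.1704*y - 8.7087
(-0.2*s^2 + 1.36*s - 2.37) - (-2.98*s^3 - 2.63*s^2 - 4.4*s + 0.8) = 2.98*s^3 + 2.43*s^2 + 5.76*s - 3.17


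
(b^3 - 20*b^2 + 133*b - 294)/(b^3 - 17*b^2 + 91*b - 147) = (b - 6)/(b - 3)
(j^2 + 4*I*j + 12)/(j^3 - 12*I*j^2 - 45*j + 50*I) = (j + 6*I)/(j^2 - 10*I*j - 25)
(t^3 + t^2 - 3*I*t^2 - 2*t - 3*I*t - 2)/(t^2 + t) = t - 3*I - 2/t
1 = 1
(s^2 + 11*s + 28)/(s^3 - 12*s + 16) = (s + 7)/(s^2 - 4*s + 4)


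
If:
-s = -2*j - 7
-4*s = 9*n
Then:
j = s/2 - 7/2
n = -4*s/9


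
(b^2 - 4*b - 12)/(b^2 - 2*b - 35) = (-b^2 + 4*b + 12)/(-b^2 + 2*b + 35)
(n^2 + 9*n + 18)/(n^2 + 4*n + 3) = (n + 6)/(n + 1)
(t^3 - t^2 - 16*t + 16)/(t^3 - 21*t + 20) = (t + 4)/(t + 5)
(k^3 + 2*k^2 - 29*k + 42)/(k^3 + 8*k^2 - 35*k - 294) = (k^2 - 5*k + 6)/(k^2 + k - 42)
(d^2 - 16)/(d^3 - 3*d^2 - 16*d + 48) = 1/(d - 3)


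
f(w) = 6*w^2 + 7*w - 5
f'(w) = 12*w + 7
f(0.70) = 2.84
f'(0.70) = 15.40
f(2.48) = 49.26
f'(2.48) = 36.76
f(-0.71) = -6.95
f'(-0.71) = -1.52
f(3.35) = 85.78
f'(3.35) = 47.20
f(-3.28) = 36.59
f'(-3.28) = -32.36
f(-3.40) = 40.56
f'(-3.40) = -33.80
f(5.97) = 250.64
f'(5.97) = 78.64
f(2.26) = 41.47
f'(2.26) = 34.12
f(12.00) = 943.00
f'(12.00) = 151.00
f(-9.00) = 418.00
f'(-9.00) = -101.00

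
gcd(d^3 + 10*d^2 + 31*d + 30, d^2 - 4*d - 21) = d + 3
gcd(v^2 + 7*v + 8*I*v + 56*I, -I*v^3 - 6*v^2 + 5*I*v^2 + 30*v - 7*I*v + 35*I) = 1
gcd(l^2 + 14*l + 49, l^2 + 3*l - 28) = l + 7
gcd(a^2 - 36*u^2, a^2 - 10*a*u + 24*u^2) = -a + 6*u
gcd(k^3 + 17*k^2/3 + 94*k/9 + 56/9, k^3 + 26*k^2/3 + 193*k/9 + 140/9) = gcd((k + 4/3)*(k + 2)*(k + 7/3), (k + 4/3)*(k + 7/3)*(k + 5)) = k^2 + 11*k/3 + 28/9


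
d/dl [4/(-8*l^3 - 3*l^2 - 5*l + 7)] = 4*(24*l^2 + 6*l + 5)/(8*l^3 + 3*l^2 + 5*l - 7)^2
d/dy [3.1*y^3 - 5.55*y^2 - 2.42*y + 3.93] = 9.3*y^2 - 11.1*y - 2.42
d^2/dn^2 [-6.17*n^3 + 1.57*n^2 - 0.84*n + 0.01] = 3.14 - 37.02*n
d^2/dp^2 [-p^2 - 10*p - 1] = -2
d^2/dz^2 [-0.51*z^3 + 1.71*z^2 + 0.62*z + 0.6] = 3.42 - 3.06*z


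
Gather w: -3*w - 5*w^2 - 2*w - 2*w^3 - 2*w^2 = -2*w^3 - 7*w^2 - 5*w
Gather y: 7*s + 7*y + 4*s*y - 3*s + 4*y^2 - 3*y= 4*s + 4*y^2 + y*(4*s + 4)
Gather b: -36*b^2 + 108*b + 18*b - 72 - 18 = -36*b^2 + 126*b - 90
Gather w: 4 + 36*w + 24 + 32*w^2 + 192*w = 32*w^2 + 228*w + 28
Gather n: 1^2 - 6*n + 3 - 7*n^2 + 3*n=-7*n^2 - 3*n + 4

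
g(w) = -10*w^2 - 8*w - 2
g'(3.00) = -68.00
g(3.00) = -116.00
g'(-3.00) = 52.00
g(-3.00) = -68.00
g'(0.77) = -23.40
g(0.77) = -14.09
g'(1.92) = -46.40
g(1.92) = -54.22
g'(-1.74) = 26.80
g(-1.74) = -18.36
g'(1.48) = -37.60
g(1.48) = -35.74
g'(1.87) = -45.40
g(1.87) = -51.93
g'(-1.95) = 31.00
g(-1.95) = -24.42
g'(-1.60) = 24.00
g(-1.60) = -14.80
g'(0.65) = -21.00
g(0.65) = -11.42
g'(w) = -20*w - 8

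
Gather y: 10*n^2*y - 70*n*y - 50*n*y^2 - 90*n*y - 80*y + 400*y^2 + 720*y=y^2*(400 - 50*n) + y*(10*n^2 - 160*n + 640)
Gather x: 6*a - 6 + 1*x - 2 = 6*a + x - 8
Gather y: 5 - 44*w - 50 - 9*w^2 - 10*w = -9*w^2 - 54*w - 45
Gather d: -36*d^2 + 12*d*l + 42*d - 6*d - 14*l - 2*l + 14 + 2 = -36*d^2 + d*(12*l + 36) - 16*l + 16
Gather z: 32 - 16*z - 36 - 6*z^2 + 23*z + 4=-6*z^2 + 7*z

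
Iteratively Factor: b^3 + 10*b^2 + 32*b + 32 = (b + 4)*(b^2 + 6*b + 8) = (b + 2)*(b + 4)*(b + 4)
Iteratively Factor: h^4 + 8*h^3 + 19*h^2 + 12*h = (h)*(h^3 + 8*h^2 + 19*h + 12) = h*(h + 4)*(h^2 + 4*h + 3) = h*(h + 1)*(h + 4)*(h + 3)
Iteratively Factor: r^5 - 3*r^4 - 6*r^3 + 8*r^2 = (r - 1)*(r^4 - 2*r^3 - 8*r^2) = (r - 4)*(r - 1)*(r^3 + 2*r^2) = r*(r - 4)*(r - 1)*(r^2 + 2*r) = r^2*(r - 4)*(r - 1)*(r + 2)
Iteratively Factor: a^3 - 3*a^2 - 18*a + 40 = (a - 2)*(a^2 - a - 20) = (a - 2)*(a + 4)*(a - 5)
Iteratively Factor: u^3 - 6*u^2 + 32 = (u - 4)*(u^2 - 2*u - 8) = (u - 4)^2*(u + 2)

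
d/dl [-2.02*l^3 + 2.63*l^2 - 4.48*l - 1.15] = -6.06*l^2 + 5.26*l - 4.48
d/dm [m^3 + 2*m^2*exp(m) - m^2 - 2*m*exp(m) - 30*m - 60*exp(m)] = 2*m^2*exp(m) + 3*m^2 + 2*m*exp(m) - 2*m - 62*exp(m) - 30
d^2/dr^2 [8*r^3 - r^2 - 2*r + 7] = 48*r - 2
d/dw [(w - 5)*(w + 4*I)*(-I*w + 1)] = -3*I*w^2 + 10*w*(1 + I) - 25 + 4*I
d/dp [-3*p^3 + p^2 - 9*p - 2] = -9*p^2 + 2*p - 9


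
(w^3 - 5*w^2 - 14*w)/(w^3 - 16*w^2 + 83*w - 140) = w*(w + 2)/(w^2 - 9*w + 20)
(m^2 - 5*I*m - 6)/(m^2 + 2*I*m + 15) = (m - 2*I)/(m + 5*I)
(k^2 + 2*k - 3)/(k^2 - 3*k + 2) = (k + 3)/(k - 2)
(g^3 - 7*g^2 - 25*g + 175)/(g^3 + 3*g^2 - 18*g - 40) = (g^2 - 12*g + 35)/(g^2 - 2*g - 8)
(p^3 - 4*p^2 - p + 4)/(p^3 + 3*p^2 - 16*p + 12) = (p^2 - 3*p - 4)/(p^2 + 4*p - 12)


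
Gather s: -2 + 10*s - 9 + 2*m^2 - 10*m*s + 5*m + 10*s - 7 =2*m^2 + 5*m + s*(20 - 10*m) - 18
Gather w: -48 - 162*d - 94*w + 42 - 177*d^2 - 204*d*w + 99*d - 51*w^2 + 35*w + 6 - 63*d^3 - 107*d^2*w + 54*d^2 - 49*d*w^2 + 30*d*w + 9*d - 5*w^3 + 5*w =-63*d^3 - 123*d^2 - 54*d - 5*w^3 + w^2*(-49*d - 51) + w*(-107*d^2 - 174*d - 54)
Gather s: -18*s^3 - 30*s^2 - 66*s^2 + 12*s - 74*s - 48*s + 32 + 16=-18*s^3 - 96*s^2 - 110*s + 48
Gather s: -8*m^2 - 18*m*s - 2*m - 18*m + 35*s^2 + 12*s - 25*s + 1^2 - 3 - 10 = -8*m^2 - 20*m + 35*s^2 + s*(-18*m - 13) - 12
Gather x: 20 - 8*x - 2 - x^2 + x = -x^2 - 7*x + 18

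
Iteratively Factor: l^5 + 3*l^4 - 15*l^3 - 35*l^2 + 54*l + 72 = (l + 3)*(l^4 - 15*l^2 + 10*l + 24) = (l - 3)*(l + 3)*(l^3 + 3*l^2 - 6*l - 8) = (l - 3)*(l - 2)*(l + 3)*(l^2 + 5*l + 4) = (l - 3)*(l - 2)*(l + 3)*(l + 4)*(l + 1)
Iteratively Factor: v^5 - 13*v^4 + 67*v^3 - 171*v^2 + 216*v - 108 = (v - 3)*(v^4 - 10*v^3 + 37*v^2 - 60*v + 36) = (v - 3)^2*(v^3 - 7*v^2 + 16*v - 12) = (v - 3)^2*(v - 2)*(v^2 - 5*v + 6) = (v - 3)^3*(v - 2)*(v - 2)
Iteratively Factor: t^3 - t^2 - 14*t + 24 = (t + 4)*(t^2 - 5*t + 6) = (t - 3)*(t + 4)*(t - 2)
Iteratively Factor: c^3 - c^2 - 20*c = (c - 5)*(c^2 + 4*c) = c*(c - 5)*(c + 4)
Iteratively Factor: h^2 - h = (h)*(h - 1)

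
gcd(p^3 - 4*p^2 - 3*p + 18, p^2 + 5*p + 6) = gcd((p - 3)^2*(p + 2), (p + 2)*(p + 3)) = p + 2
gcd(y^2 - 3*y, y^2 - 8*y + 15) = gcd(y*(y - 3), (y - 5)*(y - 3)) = y - 3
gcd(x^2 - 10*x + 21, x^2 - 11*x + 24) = x - 3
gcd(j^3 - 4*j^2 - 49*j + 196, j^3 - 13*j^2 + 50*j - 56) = j^2 - 11*j + 28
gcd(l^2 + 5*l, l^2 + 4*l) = l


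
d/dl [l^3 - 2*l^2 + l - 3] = 3*l^2 - 4*l + 1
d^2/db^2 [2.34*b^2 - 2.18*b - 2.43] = 4.68000000000000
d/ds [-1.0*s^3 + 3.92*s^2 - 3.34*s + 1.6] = -3.0*s^2 + 7.84*s - 3.34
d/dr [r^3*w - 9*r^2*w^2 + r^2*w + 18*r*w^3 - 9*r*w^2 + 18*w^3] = w*(3*r^2 - 18*r*w + 2*r + 18*w^2 - 9*w)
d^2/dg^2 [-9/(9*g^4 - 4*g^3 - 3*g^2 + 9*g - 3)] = 54*((18*g^2 - 4*g - 1)*(-9*g^4 + 4*g^3 + 3*g^2 - 9*g + 3) + 3*(12*g^3 - 4*g^2 - 2*g + 3)^2)/(-9*g^4 + 4*g^3 + 3*g^2 - 9*g + 3)^3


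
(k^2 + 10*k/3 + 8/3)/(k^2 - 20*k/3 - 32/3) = (k + 2)/(k - 8)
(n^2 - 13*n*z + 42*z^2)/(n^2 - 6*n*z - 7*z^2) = (n - 6*z)/(n + z)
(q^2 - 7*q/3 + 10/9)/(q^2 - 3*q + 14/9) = (3*q - 5)/(3*q - 7)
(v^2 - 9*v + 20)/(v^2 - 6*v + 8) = (v - 5)/(v - 2)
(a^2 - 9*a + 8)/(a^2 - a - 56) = (a - 1)/(a + 7)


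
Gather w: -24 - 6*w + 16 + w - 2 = -5*w - 10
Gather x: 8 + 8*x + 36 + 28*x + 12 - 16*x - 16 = 20*x + 40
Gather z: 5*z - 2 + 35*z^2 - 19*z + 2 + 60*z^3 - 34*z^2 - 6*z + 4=60*z^3 + z^2 - 20*z + 4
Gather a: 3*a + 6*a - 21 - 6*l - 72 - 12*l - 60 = 9*a - 18*l - 153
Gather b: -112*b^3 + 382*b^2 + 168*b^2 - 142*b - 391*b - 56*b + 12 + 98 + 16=-112*b^3 + 550*b^2 - 589*b + 126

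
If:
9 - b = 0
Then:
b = 9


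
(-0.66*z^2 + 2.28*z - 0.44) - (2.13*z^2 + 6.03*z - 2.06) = -2.79*z^2 - 3.75*z + 1.62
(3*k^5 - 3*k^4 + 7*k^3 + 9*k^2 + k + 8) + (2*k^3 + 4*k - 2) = 3*k^5 - 3*k^4 + 9*k^3 + 9*k^2 + 5*k + 6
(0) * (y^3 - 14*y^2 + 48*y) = 0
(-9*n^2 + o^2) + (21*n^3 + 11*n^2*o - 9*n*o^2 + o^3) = 21*n^3 + 11*n^2*o - 9*n^2 - 9*n*o^2 + o^3 + o^2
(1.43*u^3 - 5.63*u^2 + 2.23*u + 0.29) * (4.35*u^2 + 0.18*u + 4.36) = 6.2205*u^5 - 24.2331*u^4 + 14.9219*u^3 - 22.8839*u^2 + 9.775*u + 1.2644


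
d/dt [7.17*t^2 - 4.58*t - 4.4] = 14.34*t - 4.58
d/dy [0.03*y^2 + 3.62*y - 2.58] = 0.06*y + 3.62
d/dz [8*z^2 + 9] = 16*z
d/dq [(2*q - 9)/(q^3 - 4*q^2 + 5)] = (2*q^3 - 8*q^2 - q*(2*q - 9)*(3*q - 8) + 10)/(q^3 - 4*q^2 + 5)^2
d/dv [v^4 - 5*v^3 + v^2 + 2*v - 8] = 4*v^3 - 15*v^2 + 2*v + 2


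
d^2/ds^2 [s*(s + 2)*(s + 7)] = 6*s + 18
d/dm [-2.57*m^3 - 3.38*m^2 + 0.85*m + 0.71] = -7.71*m^2 - 6.76*m + 0.85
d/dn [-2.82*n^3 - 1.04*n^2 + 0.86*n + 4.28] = -8.46*n^2 - 2.08*n + 0.86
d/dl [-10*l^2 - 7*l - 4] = -20*l - 7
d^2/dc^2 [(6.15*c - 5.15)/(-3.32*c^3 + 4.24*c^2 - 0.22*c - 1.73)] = (-406.72656*c^5 + 1200.61824*c^4 - 1372.06888*c^3 + 1001.95488*c^2 - 476.96964*c + 80.73246)/(36.594368*c^9 - 140.204928*c^8 + 186.33168*c^7 - 37.600144*c^6 - 133.769904*c^5 + 100.269648*c^4 + 20.137468*c^3 - 37.818492*c^2 + 1.975314*c + 5.177717)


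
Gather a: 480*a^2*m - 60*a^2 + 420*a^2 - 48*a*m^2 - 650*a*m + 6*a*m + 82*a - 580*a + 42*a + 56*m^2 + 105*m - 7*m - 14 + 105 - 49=a^2*(480*m + 360) + a*(-48*m^2 - 644*m - 456) + 56*m^2 + 98*m + 42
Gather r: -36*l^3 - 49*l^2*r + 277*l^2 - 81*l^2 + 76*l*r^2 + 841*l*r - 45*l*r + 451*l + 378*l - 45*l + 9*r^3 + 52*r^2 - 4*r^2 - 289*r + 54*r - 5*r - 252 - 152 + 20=-36*l^3 + 196*l^2 + 784*l + 9*r^3 + r^2*(76*l + 48) + r*(-49*l^2 + 796*l - 240) - 384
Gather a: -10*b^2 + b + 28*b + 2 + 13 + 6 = -10*b^2 + 29*b + 21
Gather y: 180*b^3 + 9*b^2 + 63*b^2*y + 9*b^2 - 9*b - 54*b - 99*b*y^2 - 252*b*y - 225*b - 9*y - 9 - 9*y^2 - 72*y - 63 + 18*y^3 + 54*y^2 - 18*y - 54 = 180*b^3 + 18*b^2 - 288*b + 18*y^3 + y^2*(45 - 99*b) + y*(63*b^2 - 252*b - 99) - 126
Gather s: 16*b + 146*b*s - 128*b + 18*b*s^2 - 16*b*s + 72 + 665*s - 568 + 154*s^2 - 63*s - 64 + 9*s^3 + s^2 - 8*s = -112*b + 9*s^3 + s^2*(18*b + 155) + s*(130*b + 594) - 560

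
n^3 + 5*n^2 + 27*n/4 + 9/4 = (n + 1/2)*(n + 3/2)*(n + 3)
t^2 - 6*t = t*(t - 6)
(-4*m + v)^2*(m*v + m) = 16*m^3*v + 16*m^3 - 8*m^2*v^2 - 8*m^2*v + m*v^3 + m*v^2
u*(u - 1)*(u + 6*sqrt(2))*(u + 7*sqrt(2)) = u^4 - u^3 + 13*sqrt(2)*u^3 - 13*sqrt(2)*u^2 + 84*u^2 - 84*u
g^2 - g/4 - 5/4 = (g - 5/4)*(g + 1)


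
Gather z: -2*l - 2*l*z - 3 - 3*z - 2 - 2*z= -2*l + z*(-2*l - 5) - 5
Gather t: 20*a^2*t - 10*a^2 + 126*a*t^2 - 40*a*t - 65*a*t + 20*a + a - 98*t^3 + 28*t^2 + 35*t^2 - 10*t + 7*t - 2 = -10*a^2 + 21*a - 98*t^3 + t^2*(126*a + 63) + t*(20*a^2 - 105*a - 3) - 2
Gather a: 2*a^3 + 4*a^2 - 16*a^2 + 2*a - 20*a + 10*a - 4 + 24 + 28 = 2*a^3 - 12*a^2 - 8*a + 48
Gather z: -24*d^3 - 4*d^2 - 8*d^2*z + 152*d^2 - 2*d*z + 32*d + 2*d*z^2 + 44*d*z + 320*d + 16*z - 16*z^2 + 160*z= -24*d^3 + 148*d^2 + 352*d + z^2*(2*d - 16) + z*(-8*d^2 + 42*d + 176)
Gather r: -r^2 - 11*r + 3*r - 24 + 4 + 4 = -r^2 - 8*r - 16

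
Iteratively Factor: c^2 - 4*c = (c)*(c - 4)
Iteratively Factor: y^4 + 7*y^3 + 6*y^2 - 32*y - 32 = (y + 4)*(y^3 + 3*y^2 - 6*y - 8) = (y - 2)*(y + 4)*(y^2 + 5*y + 4) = (y - 2)*(y + 4)^2*(y + 1)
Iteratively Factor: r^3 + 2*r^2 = (r)*(r^2 + 2*r) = r*(r + 2)*(r)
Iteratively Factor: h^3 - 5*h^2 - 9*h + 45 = (h + 3)*(h^2 - 8*h + 15) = (h - 3)*(h + 3)*(h - 5)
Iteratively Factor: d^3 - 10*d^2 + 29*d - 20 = (d - 1)*(d^2 - 9*d + 20) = (d - 4)*(d - 1)*(d - 5)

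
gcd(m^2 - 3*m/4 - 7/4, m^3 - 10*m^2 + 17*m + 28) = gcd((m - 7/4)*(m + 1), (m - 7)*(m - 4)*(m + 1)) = m + 1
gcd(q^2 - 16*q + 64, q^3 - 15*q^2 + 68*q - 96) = q - 8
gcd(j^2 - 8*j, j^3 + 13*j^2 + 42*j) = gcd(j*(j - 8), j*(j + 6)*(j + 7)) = j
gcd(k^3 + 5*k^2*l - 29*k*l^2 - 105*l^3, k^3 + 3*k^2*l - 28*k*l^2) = k + 7*l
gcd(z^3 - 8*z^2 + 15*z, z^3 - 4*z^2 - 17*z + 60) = z^2 - 8*z + 15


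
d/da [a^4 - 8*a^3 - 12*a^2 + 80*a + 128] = 4*a^3 - 24*a^2 - 24*a + 80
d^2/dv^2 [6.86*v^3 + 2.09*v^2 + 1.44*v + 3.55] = 41.16*v + 4.18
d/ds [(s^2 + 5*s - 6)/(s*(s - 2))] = (-7*s^2 + 12*s - 12)/(s^2*(s^2 - 4*s + 4))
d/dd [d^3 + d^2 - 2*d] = 3*d^2 + 2*d - 2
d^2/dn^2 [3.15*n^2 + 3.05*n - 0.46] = 6.30000000000000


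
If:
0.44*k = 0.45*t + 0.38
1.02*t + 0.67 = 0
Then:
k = 0.19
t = -0.66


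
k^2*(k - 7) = k^3 - 7*k^2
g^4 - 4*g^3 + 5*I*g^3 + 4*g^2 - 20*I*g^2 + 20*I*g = g*(g - 2)^2*(g + 5*I)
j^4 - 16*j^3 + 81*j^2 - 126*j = j*(j - 7)*(j - 6)*(j - 3)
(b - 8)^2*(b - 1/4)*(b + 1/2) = b^4 - 63*b^3/4 + 479*b^2/8 + 18*b - 8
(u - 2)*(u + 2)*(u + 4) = u^3 + 4*u^2 - 4*u - 16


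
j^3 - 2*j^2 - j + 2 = (j - 2)*(j - 1)*(j + 1)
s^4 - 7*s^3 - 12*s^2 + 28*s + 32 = (s - 8)*(s - 2)*(s + 1)*(s + 2)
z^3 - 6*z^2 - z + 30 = (z - 5)*(z - 3)*(z + 2)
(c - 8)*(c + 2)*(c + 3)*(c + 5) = c^4 + 2*c^3 - 49*c^2 - 218*c - 240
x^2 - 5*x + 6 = (x - 3)*(x - 2)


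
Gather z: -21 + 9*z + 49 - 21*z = 28 - 12*z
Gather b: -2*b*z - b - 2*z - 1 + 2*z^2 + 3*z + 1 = b*(-2*z - 1) + 2*z^2 + z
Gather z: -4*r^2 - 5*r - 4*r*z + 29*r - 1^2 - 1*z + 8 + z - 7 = -4*r^2 - 4*r*z + 24*r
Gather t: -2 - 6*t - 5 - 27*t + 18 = 11 - 33*t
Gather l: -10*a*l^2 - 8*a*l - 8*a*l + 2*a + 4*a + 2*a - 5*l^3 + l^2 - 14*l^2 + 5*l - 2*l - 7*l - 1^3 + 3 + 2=8*a - 5*l^3 + l^2*(-10*a - 13) + l*(-16*a - 4) + 4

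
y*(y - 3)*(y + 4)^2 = y^4 + 5*y^3 - 8*y^2 - 48*y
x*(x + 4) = x^2 + 4*x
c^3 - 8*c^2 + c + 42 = (c - 7)*(c - 3)*(c + 2)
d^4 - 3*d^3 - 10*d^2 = d^2*(d - 5)*(d + 2)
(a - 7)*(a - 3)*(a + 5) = a^3 - 5*a^2 - 29*a + 105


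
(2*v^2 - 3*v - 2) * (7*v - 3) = 14*v^3 - 27*v^2 - 5*v + 6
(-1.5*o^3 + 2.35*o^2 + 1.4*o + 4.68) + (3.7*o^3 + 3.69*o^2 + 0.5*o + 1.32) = 2.2*o^3 + 6.04*o^2 + 1.9*o + 6.0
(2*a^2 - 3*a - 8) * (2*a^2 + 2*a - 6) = 4*a^4 - 2*a^3 - 34*a^2 + 2*a + 48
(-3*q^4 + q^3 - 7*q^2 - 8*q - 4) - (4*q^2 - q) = -3*q^4 + q^3 - 11*q^2 - 7*q - 4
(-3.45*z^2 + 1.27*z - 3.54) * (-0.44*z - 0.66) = 1.518*z^3 + 1.7182*z^2 + 0.7194*z + 2.3364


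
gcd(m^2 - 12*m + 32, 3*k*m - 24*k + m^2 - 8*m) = m - 8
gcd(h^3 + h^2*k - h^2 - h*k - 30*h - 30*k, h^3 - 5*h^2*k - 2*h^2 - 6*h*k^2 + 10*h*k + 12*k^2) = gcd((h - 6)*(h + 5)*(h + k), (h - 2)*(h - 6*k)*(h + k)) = h + k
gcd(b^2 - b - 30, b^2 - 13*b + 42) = b - 6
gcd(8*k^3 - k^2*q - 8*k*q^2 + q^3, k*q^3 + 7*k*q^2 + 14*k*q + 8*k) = 1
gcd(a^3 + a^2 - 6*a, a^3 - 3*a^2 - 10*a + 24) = a^2 + a - 6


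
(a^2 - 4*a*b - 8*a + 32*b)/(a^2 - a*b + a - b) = (a^2 - 4*a*b - 8*a + 32*b)/(a^2 - a*b + a - b)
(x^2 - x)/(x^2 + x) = (x - 1)/(x + 1)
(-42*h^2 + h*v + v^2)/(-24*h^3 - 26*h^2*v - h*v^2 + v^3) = (7*h + v)/(4*h^2 + 5*h*v + v^2)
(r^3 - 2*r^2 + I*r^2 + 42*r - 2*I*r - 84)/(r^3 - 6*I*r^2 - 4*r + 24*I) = (r + 7*I)/(r + 2)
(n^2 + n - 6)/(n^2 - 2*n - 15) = (n - 2)/(n - 5)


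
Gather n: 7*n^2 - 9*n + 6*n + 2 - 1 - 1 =7*n^2 - 3*n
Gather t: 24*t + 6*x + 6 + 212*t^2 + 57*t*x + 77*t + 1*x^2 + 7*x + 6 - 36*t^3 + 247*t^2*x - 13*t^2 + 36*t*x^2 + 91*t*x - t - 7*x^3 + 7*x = -36*t^3 + t^2*(247*x + 199) + t*(36*x^2 + 148*x + 100) - 7*x^3 + x^2 + 20*x + 12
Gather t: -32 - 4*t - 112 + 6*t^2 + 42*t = 6*t^2 + 38*t - 144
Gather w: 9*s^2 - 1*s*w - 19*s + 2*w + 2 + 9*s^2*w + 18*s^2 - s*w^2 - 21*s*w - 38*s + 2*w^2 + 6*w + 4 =27*s^2 - 57*s + w^2*(2 - s) + w*(9*s^2 - 22*s + 8) + 6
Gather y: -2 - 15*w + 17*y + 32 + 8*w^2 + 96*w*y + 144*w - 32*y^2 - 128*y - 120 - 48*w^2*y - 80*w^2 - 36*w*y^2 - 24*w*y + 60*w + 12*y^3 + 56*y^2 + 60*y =-72*w^2 + 189*w + 12*y^3 + y^2*(24 - 36*w) + y*(-48*w^2 + 72*w - 51) - 90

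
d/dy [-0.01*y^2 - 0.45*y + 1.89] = -0.02*y - 0.45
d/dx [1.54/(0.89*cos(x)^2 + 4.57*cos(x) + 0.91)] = (2.7412*cos(x) + 7.0378)*sin(x)/(0.89*cos(x)^2 + 4.57*cos(x) + 0.91)^2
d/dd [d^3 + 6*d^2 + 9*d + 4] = 3*d^2 + 12*d + 9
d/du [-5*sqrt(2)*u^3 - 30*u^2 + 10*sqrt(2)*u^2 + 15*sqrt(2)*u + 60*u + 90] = -15*sqrt(2)*u^2 - 60*u + 20*sqrt(2)*u + 15*sqrt(2) + 60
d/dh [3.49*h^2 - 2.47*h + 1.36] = 6.98*h - 2.47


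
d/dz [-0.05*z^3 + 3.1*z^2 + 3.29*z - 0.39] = -0.15*z^2 + 6.2*z + 3.29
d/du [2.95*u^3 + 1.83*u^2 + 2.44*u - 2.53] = 8.85*u^2 + 3.66*u + 2.44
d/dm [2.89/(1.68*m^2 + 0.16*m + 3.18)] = (-9.7104*m - 0.4624)/(1.68*m^2 + 0.16*m + 3.18)^2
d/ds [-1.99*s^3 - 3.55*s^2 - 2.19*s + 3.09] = -5.97*s^2 - 7.1*s - 2.19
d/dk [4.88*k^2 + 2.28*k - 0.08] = 9.76*k + 2.28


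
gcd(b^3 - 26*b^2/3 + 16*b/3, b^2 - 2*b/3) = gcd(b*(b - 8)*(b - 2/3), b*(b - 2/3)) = b^2 - 2*b/3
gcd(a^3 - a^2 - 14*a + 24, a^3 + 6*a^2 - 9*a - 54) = a - 3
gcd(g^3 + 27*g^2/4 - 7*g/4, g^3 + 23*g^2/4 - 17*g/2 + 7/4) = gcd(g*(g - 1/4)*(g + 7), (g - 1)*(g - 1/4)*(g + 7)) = g^2 + 27*g/4 - 7/4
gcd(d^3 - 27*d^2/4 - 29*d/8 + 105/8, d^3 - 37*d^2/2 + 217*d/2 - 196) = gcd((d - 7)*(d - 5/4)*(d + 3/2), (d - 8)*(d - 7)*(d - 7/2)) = d - 7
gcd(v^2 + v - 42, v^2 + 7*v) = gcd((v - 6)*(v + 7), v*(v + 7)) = v + 7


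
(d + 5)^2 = d^2 + 10*d + 25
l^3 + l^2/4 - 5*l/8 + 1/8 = (l - 1/2)*(l - 1/4)*(l + 1)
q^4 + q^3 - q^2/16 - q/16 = q*(q - 1/4)*(q + 1/4)*(q + 1)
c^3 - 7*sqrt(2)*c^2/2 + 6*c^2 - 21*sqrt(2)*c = c*(c + 6)*(c - 7*sqrt(2)/2)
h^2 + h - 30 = (h - 5)*(h + 6)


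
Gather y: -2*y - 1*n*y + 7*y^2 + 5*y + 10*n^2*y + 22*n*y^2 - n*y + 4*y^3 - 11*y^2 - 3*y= 4*y^3 + y^2*(22*n - 4) + y*(10*n^2 - 2*n)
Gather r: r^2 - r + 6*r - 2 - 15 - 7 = r^2 + 5*r - 24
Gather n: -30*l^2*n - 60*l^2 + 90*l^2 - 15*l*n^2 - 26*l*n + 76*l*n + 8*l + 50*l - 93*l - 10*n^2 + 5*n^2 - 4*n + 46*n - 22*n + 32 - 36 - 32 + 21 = 30*l^2 - 35*l + n^2*(-15*l - 5) + n*(-30*l^2 + 50*l + 20) - 15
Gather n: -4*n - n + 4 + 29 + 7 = 40 - 5*n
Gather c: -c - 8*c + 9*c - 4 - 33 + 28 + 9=0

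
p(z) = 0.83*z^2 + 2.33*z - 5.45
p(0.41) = -4.36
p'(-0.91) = 0.82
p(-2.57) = -5.96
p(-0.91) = -6.88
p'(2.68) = 6.78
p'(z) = 1.66*z + 2.33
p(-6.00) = 10.45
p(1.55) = 0.16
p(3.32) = 11.43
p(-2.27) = -6.46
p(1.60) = 0.40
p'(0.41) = 3.01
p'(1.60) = 4.99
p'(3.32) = 7.84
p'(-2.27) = -1.44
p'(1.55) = 4.90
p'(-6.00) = -7.63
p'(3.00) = 7.31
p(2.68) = 6.76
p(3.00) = 9.01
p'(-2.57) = -1.94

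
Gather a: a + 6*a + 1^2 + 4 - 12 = 7*a - 7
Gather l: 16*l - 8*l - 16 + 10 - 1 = 8*l - 7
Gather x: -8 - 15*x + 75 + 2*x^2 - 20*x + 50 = 2*x^2 - 35*x + 117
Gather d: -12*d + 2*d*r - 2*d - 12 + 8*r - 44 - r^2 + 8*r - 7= d*(2*r - 14) - r^2 + 16*r - 63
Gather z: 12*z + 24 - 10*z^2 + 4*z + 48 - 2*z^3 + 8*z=-2*z^3 - 10*z^2 + 24*z + 72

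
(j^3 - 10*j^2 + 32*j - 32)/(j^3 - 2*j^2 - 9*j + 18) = (j^2 - 8*j + 16)/(j^2 - 9)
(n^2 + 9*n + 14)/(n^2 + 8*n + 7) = (n + 2)/(n + 1)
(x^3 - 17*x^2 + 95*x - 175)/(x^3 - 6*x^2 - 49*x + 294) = (x^2 - 10*x + 25)/(x^2 + x - 42)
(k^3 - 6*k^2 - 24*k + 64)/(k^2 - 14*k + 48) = (k^2 + 2*k - 8)/(k - 6)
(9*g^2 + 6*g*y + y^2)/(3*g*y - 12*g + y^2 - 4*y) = (3*g + y)/(y - 4)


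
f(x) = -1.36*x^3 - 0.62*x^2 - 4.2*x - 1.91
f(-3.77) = 77.98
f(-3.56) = 66.54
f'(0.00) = -4.20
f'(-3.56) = -51.49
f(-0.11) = -1.45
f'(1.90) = -21.28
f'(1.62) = -16.92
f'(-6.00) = -143.64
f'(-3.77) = -57.51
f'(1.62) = -16.92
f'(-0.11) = -4.11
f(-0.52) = 0.30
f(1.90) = -21.46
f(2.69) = -44.17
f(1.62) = -16.12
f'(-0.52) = -4.66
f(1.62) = -16.12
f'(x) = -4.08*x^2 - 1.24*x - 4.2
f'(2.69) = -37.06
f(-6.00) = 294.73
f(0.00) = -1.91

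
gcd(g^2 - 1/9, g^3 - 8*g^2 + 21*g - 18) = 1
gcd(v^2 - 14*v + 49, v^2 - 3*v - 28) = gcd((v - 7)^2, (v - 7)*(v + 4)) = v - 7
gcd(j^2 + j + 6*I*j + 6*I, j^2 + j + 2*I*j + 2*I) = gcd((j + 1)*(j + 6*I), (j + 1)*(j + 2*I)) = j + 1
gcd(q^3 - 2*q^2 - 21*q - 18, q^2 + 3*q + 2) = q + 1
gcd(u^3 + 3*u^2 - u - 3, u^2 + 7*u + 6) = u + 1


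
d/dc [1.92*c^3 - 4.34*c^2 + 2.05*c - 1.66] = 5.76*c^2 - 8.68*c + 2.05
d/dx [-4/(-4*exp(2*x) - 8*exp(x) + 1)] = -32*(exp(x) + 1)*exp(x)/(4*exp(2*x) + 8*exp(x) - 1)^2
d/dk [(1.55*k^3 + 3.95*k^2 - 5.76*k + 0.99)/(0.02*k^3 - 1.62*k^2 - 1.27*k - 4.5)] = (1.38777878078145e-17*k^5 - 2.59*k^4 - 3.7066*k^3 - 35.3321*k^2 - 32.3424*k + 27.1773)/(0.0004*k^6 - 0.0648*k^5 + 2.5736*k^4 + 3.9348*k^3 + 16.1929*k^2 + 11.43*k + 20.25)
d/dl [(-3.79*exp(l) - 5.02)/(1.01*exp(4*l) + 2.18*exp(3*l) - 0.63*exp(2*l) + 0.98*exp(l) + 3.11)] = (11.4837*exp(4*l) + 36.8052*exp(3*l) + 30.4431*exp(2*l) - 6.3252*exp(l) - 6.8673)*exp(l)/(1.0201*exp(8*l) + 4.4036*exp(7*l) + 3.4798*exp(6*l) - 0.7672*exp(5*l) + 10.9519*exp(4*l) + 12.3248*exp(3*l) - 2.9582*exp(2*l) + 6.0956*exp(l) + 9.6721)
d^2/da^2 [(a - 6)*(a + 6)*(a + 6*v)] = 6*a + 12*v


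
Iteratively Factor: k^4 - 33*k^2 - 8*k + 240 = (k + 4)*(k^3 - 4*k^2 - 17*k + 60) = (k + 4)^2*(k^2 - 8*k + 15) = (k - 3)*(k + 4)^2*(k - 5)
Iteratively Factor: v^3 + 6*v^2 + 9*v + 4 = (v + 1)*(v^2 + 5*v + 4) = (v + 1)*(v + 4)*(v + 1)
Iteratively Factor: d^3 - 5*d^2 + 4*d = (d - 4)*(d^2 - d) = (d - 4)*(d - 1)*(d)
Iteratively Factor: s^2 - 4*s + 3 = (s - 1)*(s - 3)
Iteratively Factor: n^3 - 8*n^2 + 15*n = (n - 3)*(n^2 - 5*n) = (n - 5)*(n - 3)*(n)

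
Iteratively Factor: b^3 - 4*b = (b - 2)*(b^2 + 2*b) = b*(b - 2)*(b + 2)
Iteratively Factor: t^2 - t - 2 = (t - 2)*(t + 1)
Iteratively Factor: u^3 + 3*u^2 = (u + 3)*(u^2) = u*(u + 3)*(u)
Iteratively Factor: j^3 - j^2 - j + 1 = (j - 1)*(j^2 - 1) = (j - 1)*(j + 1)*(j - 1)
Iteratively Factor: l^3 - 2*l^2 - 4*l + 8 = (l + 2)*(l^2 - 4*l + 4) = (l - 2)*(l + 2)*(l - 2)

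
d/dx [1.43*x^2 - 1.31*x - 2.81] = 2.86*x - 1.31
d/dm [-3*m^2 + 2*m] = 2 - 6*m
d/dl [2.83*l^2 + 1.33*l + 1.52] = 5.66*l + 1.33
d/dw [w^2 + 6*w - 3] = 2*w + 6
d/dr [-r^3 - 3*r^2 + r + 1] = -3*r^2 - 6*r + 1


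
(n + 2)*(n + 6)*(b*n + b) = b*n^3 + 9*b*n^2 + 20*b*n + 12*b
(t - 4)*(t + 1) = t^2 - 3*t - 4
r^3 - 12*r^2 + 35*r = r*(r - 7)*(r - 5)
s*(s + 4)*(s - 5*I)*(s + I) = s^4 + 4*s^3 - 4*I*s^3 + 5*s^2 - 16*I*s^2 + 20*s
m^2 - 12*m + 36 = (m - 6)^2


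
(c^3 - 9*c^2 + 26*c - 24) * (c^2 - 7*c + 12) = c^5 - 16*c^4 + 101*c^3 - 314*c^2 + 480*c - 288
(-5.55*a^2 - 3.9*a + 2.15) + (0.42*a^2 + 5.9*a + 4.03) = -5.13*a^2 + 2.0*a + 6.18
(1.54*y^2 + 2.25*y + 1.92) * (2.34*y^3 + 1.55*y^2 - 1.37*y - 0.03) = 3.6036*y^5 + 7.652*y^4 + 5.8705*y^3 - 0.1527*y^2 - 2.6979*y - 0.0576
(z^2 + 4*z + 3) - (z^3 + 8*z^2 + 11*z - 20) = -z^3 - 7*z^2 - 7*z + 23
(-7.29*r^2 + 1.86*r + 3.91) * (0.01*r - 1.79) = -0.0729*r^3 + 13.0677*r^2 - 3.2903*r - 6.9989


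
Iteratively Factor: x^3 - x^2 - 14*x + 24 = (x - 3)*(x^2 + 2*x - 8) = (x - 3)*(x + 4)*(x - 2)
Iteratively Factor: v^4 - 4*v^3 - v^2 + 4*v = (v)*(v^3 - 4*v^2 - v + 4) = v*(v + 1)*(v^2 - 5*v + 4) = v*(v - 4)*(v + 1)*(v - 1)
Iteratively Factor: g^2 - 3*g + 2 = (g - 1)*(g - 2)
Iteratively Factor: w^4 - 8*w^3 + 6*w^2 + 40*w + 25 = (w + 1)*(w^3 - 9*w^2 + 15*w + 25) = (w - 5)*(w + 1)*(w^2 - 4*w - 5) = (w - 5)*(w + 1)^2*(w - 5)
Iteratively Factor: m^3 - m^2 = (m)*(m^2 - m) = m^2*(m - 1)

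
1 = 1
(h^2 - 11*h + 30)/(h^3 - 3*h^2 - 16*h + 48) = (h^2 - 11*h + 30)/(h^3 - 3*h^2 - 16*h + 48)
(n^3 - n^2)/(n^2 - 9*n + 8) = n^2/(n - 8)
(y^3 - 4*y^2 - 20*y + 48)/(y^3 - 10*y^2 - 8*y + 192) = (y - 2)/(y - 8)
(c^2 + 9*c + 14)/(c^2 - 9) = (c^2 + 9*c + 14)/(c^2 - 9)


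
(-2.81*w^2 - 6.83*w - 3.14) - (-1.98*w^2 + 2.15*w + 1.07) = -0.83*w^2 - 8.98*w - 4.21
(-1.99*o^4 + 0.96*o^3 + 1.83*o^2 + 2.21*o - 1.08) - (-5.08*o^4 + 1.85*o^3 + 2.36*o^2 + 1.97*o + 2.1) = 3.09*o^4 - 0.89*o^3 - 0.53*o^2 + 0.24*o - 3.18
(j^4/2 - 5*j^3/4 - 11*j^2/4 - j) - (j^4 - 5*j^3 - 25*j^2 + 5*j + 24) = -j^4/2 + 15*j^3/4 + 89*j^2/4 - 6*j - 24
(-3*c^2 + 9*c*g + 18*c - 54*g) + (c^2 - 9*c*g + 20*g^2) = -2*c^2 + 18*c + 20*g^2 - 54*g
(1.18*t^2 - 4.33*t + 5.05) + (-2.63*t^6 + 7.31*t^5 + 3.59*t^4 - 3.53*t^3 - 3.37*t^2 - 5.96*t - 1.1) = -2.63*t^6 + 7.31*t^5 + 3.59*t^4 - 3.53*t^3 - 2.19*t^2 - 10.29*t + 3.95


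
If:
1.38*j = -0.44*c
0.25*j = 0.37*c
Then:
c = 0.00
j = 0.00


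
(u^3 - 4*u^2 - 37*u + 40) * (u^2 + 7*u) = u^5 + 3*u^4 - 65*u^3 - 219*u^2 + 280*u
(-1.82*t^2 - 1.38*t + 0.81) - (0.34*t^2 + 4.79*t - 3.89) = -2.16*t^2 - 6.17*t + 4.7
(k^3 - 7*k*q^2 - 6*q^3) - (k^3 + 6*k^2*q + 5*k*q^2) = -6*k^2*q - 12*k*q^2 - 6*q^3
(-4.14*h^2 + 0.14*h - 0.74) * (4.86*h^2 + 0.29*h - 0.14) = -20.1204*h^4 - 0.5202*h^3 - 2.9762*h^2 - 0.2342*h + 0.1036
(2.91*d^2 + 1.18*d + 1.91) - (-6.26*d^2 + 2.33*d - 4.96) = 9.17*d^2 - 1.15*d + 6.87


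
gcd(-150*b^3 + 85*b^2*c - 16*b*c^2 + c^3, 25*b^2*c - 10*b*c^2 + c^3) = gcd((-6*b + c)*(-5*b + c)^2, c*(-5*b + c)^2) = 25*b^2 - 10*b*c + c^2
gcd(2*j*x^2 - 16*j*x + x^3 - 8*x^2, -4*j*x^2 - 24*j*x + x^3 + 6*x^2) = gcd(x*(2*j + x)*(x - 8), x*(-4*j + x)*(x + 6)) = x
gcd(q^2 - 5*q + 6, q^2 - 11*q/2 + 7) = q - 2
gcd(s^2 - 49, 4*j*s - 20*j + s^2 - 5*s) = 1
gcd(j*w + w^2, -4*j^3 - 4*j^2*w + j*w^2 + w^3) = j + w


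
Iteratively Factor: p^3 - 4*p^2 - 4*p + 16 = (p + 2)*(p^2 - 6*p + 8) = (p - 2)*(p + 2)*(p - 4)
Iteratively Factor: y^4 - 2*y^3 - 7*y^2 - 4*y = (y - 4)*(y^3 + 2*y^2 + y) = (y - 4)*(y + 1)*(y^2 + y) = y*(y - 4)*(y + 1)*(y + 1)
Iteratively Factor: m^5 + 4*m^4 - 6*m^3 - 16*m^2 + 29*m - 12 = (m - 1)*(m^4 + 5*m^3 - m^2 - 17*m + 12) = (m - 1)*(m + 3)*(m^3 + 2*m^2 - 7*m + 4) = (m - 1)*(m + 3)*(m + 4)*(m^2 - 2*m + 1) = (m - 1)^2*(m + 3)*(m + 4)*(m - 1)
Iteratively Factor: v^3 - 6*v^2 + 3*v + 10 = (v - 5)*(v^2 - v - 2) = (v - 5)*(v + 1)*(v - 2)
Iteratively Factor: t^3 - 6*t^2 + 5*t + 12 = (t - 3)*(t^2 - 3*t - 4) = (t - 3)*(t + 1)*(t - 4)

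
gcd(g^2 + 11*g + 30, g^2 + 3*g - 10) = g + 5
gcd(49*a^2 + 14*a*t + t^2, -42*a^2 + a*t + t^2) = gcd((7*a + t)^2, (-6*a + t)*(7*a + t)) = 7*a + t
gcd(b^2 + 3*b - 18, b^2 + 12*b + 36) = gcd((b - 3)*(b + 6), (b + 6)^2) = b + 6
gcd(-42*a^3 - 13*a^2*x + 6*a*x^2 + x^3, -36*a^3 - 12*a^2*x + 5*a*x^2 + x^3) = -6*a^2 - a*x + x^2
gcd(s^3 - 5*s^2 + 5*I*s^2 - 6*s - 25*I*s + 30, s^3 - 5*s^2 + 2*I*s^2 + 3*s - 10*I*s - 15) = s^2 + s*(-5 + 3*I) - 15*I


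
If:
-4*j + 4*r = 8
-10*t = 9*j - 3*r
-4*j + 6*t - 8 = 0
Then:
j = -11/19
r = 27/19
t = 18/19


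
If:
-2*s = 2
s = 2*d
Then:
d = -1/2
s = -1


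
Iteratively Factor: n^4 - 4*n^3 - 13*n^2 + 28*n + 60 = (n + 2)*(n^3 - 6*n^2 - n + 30) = (n - 3)*(n + 2)*(n^2 - 3*n - 10) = (n - 3)*(n + 2)^2*(n - 5)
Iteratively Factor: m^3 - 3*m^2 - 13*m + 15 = (m + 3)*(m^2 - 6*m + 5) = (m - 1)*(m + 3)*(m - 5)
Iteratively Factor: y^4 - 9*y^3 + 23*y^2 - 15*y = (y - 5)*(y^3 - 4*y^2 + 3*y) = (y - 5)*(y - 3)*(y^2 - y) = (y - 5)*(y - 3)*(y - 1)*(y)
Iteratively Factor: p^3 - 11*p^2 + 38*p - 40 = (p - 2)*(p^2 - 9*p + 20) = (p - 5)*(p - 2)*(p - 4)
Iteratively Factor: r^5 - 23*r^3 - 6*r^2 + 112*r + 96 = (r - 4)*(r^4 + 4*r^3 - 7*r^2 - 34*r - 24) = (r - 4)*(r - 3)*(r^3 + 7*r^2 + 14*r + 8) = (r - 4)*(r - 3)*(r + 4)*(r^2 + 3*r + 2) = (r - 4)*(r - 3)*(r + 2)*(r + 4)*(r + 1)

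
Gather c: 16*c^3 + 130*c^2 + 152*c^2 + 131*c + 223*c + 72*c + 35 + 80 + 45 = 16*c^3 + 282*c^2 + 426*c + 160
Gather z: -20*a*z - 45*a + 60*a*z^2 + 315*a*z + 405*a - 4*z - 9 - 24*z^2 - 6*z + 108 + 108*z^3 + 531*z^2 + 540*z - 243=360*a + 108*z^3 + z^2*(60*a + 507) + z*(295*a + 530) - 144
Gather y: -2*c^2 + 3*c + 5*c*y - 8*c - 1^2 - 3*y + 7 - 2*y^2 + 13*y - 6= -2*c^2 - 5*c - 2*y^2 + y*(5*c + 10)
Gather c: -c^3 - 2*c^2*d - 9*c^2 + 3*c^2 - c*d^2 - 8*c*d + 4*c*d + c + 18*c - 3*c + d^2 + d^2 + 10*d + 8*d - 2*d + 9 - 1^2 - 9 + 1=-c^3 + c^2*(-2*d - 6) + c*(-d^2 - 4*d + 16) + 2*d^2 + 16*d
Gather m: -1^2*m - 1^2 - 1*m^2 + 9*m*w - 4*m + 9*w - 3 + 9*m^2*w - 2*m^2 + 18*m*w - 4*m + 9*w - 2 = m^2*(9*w - 3) + m*(27*w - 9) + 18*w - 6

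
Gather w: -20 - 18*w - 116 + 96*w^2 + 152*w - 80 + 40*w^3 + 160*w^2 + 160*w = 40*w^3 + 256*w^2 + 294*w - 216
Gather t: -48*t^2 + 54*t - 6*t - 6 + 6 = -48*t^2 + 48*t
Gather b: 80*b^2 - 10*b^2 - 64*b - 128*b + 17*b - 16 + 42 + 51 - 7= 70*b^2 - 175*b + 70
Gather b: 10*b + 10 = 10*b + 10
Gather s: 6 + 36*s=36*s + 6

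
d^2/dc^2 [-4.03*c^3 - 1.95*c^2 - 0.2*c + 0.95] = -24.18*c - 3.9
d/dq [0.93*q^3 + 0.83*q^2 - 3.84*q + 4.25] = 2.79*q^2 + 1.66*q - 3.84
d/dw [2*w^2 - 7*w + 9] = 4*w - 7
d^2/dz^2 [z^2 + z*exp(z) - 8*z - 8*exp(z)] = z*exp(z) - 6*exp(z) + 2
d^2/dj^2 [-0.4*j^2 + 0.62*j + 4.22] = -0.800000000000000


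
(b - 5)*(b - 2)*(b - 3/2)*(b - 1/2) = b^4 - 9*b^3 + 99*b^2/4 - 101*b/4 + 15/2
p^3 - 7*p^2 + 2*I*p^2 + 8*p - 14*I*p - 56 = (p - 7)*(p - 2*I)*(p + 4*I)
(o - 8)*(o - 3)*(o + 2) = o^3 - 9*o^2 + 2*o + 48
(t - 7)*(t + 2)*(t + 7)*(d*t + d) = d*t^4 + 3*d*t^3 - 47*d*t^2 - 147*d*t - 98*d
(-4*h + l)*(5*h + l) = -20*h^2 + h*l + l^2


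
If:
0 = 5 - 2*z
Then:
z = 5/2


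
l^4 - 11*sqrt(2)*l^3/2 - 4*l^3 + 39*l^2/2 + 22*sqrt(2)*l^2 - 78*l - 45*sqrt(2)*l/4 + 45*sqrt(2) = (l - 4)*(l - 5*sqrt(2)/2)*(l - 3*sqrt(2)/2)^2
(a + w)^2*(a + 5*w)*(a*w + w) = a^4*w + 7*a^3*w^2 + a^3*w + 11*a^2*w^3 + 7*a^2*w^2 + 5*a*w^4 + 11*a*w^3 + 5*w^4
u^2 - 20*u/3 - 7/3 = (u - 7)*(u + 1/3)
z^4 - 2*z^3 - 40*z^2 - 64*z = z*(z - 8)*(z + 2)*(z + 4)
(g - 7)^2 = g^2 - 14*g + 49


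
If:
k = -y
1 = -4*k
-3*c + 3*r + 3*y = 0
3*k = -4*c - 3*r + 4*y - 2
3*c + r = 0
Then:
No Solution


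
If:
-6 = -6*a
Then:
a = 1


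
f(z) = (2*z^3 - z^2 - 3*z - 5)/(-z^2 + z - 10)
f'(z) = (2*z - 1)*(2*z^3 - z^2 - 3*z - 5)/(-z^2 + z - 10)^2 + (6*z^2 - 2*z - 3)/(-z^2 + z - 10)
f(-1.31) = 0.56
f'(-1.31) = -0.61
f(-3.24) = 3.11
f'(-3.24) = -1.82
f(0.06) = 0.52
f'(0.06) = 0.36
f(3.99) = -4.29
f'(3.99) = -2.49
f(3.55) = -3.21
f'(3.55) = -2.41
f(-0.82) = 0.38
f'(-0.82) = -0.15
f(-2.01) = 1.20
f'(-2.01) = -1.20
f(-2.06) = 1.26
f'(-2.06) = -1.23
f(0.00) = 0.50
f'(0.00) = 0.35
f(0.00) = 0.50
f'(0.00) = 0.35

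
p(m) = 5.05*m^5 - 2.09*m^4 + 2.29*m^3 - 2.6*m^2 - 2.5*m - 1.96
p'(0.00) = -2.50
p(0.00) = -1.96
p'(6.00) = 31131.86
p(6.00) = 36944.24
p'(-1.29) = 103.51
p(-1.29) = -31.81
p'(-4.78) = 14274.11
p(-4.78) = -13992.35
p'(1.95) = 316.58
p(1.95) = 112.42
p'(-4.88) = 15477.95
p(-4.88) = -15479.35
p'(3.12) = 2186.90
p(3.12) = 1329.45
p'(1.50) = 104.77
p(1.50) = 23.94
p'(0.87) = 7.14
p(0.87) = -3.28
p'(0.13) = -3.07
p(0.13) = -2.32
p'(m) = 25.25*m^4 - 8.36*m^3 + 6.87*m^2 - 5.2*m - 2.5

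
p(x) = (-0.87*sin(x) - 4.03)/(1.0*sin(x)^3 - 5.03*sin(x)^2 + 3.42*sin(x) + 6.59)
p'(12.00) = 2.70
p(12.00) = -1.13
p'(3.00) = -0.05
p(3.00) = -0.60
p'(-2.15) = -174.48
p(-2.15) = 8.66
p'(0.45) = -0.14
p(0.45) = -0.61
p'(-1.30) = 2.74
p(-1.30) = 1.41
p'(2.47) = 0.22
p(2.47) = -0.65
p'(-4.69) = 0.01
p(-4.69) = -0.82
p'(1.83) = 0.15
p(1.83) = -0.80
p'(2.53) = 0.20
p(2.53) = -0.64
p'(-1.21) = 5.40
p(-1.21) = 1.76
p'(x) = (-0.87*sin(x) - 4.03)*(-3.0*sin(x)^2*cos(x) + 10.06*sin(x)*cos(x) - 3.42*cos(x))/(1.0*sin(x)^3 - 5.03*sin(x)^2 + 3.42*sin(x) + 6.59)^2 - 0.87*cos(x)/(1.0*sin(x)^3 - 5.03*sin(x)^2 + 3.42*sin(x) + 6.59) = (1.74*sin(x)^3 + 7.7139*sin(x)^2 - 40.5418*sin(x) + 8.0493)*cos(x)/(1.0*sin(x)^6 - 10.06*sin(x)^5 + 32.1409*sin(x)^4 - 21.2252*sin(x)^3 - 54.599*sin(x)^2 + 45.0756*sin(x) + 43.4281)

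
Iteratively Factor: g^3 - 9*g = (g - 3)*(g^2 + 3*g) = g*(g - 3)*(g + 3)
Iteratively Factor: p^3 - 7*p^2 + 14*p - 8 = (p - 4)*(p^2 - 3*p + 2) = (p - 4)*(p - 2)*(p - 1)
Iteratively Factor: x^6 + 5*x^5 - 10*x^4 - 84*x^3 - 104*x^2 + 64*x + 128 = (x + 2)*(x^5 + 3*x^4 - 16*x^3 - 52*x^2 + 64) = (x + 2)*(x + 4)*(x^4 - x^3 - 12*x^2 - 4*x + 16) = (x + 2)^2*(x + 4)*(x^3 - 3*x^2 - 6*x + 8) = (x - 4)*(x + 2)^2*(x + 4)*(x^2 + x - 2) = (x - 4)*(x - 1)*(x + 2)^2*(x + 4)*(x + 2)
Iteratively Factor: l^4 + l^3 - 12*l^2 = (l)*(l^3 + l^2 - 12*l) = l*(l - 3)*(l^2 + 4*l) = l*(l - 3)*(l + 4)*(l)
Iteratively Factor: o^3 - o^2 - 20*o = (o + 4)*(o^2 - 5*o) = o*(o + 4)*(o - 5)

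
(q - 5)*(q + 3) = q^2 - 2*q - 15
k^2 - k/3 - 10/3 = (k - 2)*(k + 5/3)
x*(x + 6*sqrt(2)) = x^2 + 6*sqrt(2)*x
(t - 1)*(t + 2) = t^2 + t - 2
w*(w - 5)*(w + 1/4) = w^3 - 19*w^2/4 - 5*w/4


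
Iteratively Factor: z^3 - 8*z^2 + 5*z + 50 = (z + 2)*(z^2 - 10*z + 25) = (z - 5)*(z + 2)*(z - 5)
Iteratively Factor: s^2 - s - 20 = (s - 5)*(s + 4)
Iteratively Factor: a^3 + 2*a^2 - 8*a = (a - 2)*(a^2 + 4*a) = (a - 2)*(a + 4)*(a)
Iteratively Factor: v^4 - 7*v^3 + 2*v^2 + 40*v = (v - 5)*(v^3 - 2*v^2 - 8*v) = (v - 5)*(v + 2)*(v^2 - 4*v) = v*(v - 5)*(v + 2)*(v - 4)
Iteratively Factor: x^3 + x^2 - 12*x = (x + 4)*(x^2 - 3*x) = (x - 3)*(x + 4)*(x)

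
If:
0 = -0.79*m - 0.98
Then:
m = -1.24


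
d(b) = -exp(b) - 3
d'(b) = -exp(b)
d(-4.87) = -3.01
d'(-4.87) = -0.01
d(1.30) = -6.67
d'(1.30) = -3.67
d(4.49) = -92.12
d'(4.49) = -89.12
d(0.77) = -5.16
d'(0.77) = -2.16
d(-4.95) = -3.01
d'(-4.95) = -0.01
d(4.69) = -111.85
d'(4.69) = -108.85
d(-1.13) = -3.32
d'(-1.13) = -0.32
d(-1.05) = -3.35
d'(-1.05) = -0.35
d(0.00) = -4.00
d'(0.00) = -1.00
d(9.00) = -8106.08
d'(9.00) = -8103.08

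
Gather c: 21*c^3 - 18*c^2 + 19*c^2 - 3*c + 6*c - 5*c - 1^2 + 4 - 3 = 21*c^3 + c^2 - 2*c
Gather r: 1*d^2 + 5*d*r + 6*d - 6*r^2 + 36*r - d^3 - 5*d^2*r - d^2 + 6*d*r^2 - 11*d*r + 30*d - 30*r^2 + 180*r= -d^3 + 36*d + r^2*(6*d - 36) + r*(-5*d^2 - 6*d + 216)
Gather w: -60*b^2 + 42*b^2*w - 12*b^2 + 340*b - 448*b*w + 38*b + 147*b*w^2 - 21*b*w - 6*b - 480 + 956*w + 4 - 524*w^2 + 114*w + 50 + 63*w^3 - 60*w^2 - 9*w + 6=-72*b^2 + 372*b + 63*w^3 + w^2*(147*b - 584) + w*(42*b^2 - 469*b + 1061) - 420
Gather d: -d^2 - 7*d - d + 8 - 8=-d^2 - 8*d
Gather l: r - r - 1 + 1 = 0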